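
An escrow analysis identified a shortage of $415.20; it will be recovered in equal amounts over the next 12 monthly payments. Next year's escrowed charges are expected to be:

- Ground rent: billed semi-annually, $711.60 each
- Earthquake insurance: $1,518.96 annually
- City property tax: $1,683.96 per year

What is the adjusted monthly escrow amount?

Ground rent = $711.60 × 2 = $1,423.20
Earthquake insurance = $1,518.96
City property tax = $1,683.96
Combined annual = $1,423.20 + $1,518.96 + $1,683.96 = $4,626.12
Monthly = $4,626.12 / 12 = $385.51
Monthly shortage recovery: $415.20 ÷ 12 = $34.60
Adjusted monthly = $385.51 + $34.60 = $420.11

$420.11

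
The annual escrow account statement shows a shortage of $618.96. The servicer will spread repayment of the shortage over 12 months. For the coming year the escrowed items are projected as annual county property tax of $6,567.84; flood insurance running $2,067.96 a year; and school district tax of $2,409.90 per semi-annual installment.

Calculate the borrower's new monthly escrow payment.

County property tax: $6,567.84 annually
Flood insurance: $2,067.96 annually
School district tax: $2,409.90 × 2 = $4,819.80 annually
Annual escrow total = $6,567.84 + $2,067.96 + $4,819.80 = $13,455.60
Per month = $13,455.60 / 12 = $1,121.30
Shortage per month = $618.96 ÷ 12 = $51.58
New monthly escrow = $1,121.30 + $51.58 = $1,172.88

$1,172.88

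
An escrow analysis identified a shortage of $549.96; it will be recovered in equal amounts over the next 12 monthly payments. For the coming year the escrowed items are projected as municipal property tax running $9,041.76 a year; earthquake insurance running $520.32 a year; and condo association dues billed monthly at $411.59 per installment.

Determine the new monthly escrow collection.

Municipal property tax: $9,041.76 per year
Earthquake insurance: $520.32 per year
Condo association dues: $411.59 × 12 = $4,939.08 per year
Total per year = $14,501.16
Per month = $14,501.16 / 12 = $1,208.43
Shortage spread = $549.96 / 12 = $45.83/mo
New monthly escrow = $1,208.43 + $45.83 = $1,254.26

$1,254.26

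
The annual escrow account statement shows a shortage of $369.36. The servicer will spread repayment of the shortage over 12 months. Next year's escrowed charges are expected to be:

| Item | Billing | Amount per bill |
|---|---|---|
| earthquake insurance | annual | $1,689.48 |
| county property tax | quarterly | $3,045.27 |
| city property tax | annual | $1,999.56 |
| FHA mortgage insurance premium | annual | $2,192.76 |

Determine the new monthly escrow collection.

$1,536.02

Earthquake insurance = $1,689.48 per year
County property tax = $3,045.27 × 4 = $12,181.08 per year
City property tax = $1,999.56 per year
FHA mortgage insurance premium = $2,192.76 per year
Annual escrow total = $1,689.48 + $12,181.08 + $1,999.56 + $2,192.76 = $18,062.88
Monthly escrow = $18,062.88 ÷ 12 = $1,505.24
Shortage per month = $369.36 ÷ 12 = $30.78
New monthly escrow = $1,505.24 + $30.78 = $1,536.02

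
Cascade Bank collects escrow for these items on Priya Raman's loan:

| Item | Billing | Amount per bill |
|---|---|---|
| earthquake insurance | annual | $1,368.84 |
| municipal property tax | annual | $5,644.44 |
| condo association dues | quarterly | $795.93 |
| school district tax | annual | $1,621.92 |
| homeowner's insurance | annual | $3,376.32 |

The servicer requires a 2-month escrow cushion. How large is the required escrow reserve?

Earthquake insurance: $1,368.84 annually
Municipal property tax: $5,644.44 annually
Condo association dues: $795.93 × 4 = $3,183.72 annually
School district tax: $1,621.92 annually
Homeowner's insurance: $3,376.32 annually
Yearly total = $1,368.84 + $5,644.44 + $3,183.72 + $1,621.92 + $3,376.32 = $15,195.24
Per month = $15,195.24 / 12 = $1,266.27
Reserve = 2 × $1,266.27 = $2,532.54

$2,532.54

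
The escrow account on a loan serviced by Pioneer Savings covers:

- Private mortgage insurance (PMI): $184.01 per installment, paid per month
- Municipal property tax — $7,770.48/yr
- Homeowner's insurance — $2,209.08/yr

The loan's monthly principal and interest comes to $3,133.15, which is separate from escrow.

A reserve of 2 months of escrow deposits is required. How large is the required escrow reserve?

$2,031.28

Private mortgage insurance (PMI): $184.01 × 12 = $2,208.12/yr
Municipal property tax: $7,770.48/yr
Homeowner's insurance: $2,209.08/yr
Total annual escrow = $2,208.12 + $7,770.48 + $2,209.08 = $12,187.68
Base monthly escrow = $12,187.68 ÷ 12 = $1,015.64
Cushion = 2 × $1,015.64 = $2,031.28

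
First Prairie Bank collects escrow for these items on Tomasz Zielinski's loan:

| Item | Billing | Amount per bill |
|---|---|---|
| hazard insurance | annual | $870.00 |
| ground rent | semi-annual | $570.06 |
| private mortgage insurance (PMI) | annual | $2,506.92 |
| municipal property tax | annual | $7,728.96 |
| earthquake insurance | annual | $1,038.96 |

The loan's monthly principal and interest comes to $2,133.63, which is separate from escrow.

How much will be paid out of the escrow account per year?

Hazard insurance — $870.00/yr
Ground rent — $570.06 × 2 = $1,140.12/yr
Private mortgage insurance (PMI) — $2,506.92/yr
Municipal property tax — $7,728.96/yr
Earthquake insurance — $1,038.96/yr
Yearly total = $13,284.96

$13,284.96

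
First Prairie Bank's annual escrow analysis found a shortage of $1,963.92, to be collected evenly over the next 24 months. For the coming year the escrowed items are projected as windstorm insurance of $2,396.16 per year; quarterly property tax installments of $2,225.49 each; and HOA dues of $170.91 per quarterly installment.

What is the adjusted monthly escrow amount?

Windstorm insurance — $2,396.16 per year
Property tax — $2,225.49 × 4 = $8,901.96 per year
HOA dues — $170.91 × 4 = $683.64 per year
Yearly total = $2,396.16 + $8,901.96 + $683.64 = $11,981.76
Monthly escrow = $11,981.76 / 12 = $998.48
Shortage per month = $1,963.92 ÷ 24 = $81.83
Adjusted monthly = $998.48 + $81.83 = $1,080.31

$1,080.31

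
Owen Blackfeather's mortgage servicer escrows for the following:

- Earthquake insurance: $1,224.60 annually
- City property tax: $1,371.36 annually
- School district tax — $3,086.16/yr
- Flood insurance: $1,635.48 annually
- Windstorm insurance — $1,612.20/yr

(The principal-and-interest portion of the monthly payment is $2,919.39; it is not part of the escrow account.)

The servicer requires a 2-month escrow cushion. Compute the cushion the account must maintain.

Earthquake insurance = $1,224.60 annually
City property tax = $1,371.36 annually
School district tax = $3,086.16 annually
Flood insurance = $1,635.48 annually
Windstorm insurance = $1,612.20 annually
Annual escrow total = $8,929.80
Monthly escrow = $8,929.80 ÷ 12 = $744.15
Cushion = 2 × $744.15 = $1,488.30

$1,488.30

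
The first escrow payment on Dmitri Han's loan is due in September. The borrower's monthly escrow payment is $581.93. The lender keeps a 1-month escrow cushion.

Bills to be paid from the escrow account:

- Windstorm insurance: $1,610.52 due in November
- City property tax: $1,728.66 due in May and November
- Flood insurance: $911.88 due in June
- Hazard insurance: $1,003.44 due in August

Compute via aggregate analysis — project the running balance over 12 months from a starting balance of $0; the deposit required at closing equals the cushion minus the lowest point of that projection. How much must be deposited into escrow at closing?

$2,175.32

Cushion = 1 × $581.93 = $581.93
Trial balance (start $0, +$581.93 each month, − disbursements):
  Sep: +$581.93 → $581.93
  Oct: +$581.93 → $1,163.86
  Nov: +$581.93 − $3,339.18 → -$1,593.39
  Dec: +$581.93 → -$1,011.46
  Jan: +$581.93 → -$429.53
  Feb: +$581.93 → $152.40
  Mar: +$581.93 → $734.33
  Apr: +$581.93 → $1,316.26
  May: +$581.93 − $1,728.66 → $169.53
  Jun: +$581.93 − $911.88 → -$160.42
  Jul: +$581.93 → $421.51
  Aug: +$581.93 − $1,003.44 → $0.00
Lowest trial balance = -$1,593.39 (Nov)
Initial deposit = cushion − low point = $581.93 − (-$1,593.39) = $2,175.32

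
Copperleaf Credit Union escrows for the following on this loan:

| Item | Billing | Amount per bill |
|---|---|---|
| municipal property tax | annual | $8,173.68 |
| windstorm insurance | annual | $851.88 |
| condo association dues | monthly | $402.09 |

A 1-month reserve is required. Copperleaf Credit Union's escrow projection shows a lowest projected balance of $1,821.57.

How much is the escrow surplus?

$667.35

Municipal property tax: $8,173.68 annually
Windstorm insurance: $851.88 annually
Condo association dues: $402.09 × 12 = $4,825.08 annually
Combined annual = $8,173.68 + $851.88 + $4,825.08 = $13,850.64
Monthly escrow = $13,850.64 ÷ 12 = $1,154.22
Required cushion = 1 × $1,154.22 = $1,154.22
Surplus = $1,821.57 − $1,154.22 = $667.35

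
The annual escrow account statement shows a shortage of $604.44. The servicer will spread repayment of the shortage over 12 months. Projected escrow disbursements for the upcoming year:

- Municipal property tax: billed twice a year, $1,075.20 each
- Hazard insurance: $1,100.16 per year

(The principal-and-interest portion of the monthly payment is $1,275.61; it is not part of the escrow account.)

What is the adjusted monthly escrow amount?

$321.25

Municipal property tax — $1,075.20 × 2 = $2,150.40 per year
Hazard insurance — $1,100.16 per year
Combined annual = $2,150.40 + $1,100.16 = $3,250.56
Monthly escrow = $3,250.56 / 12 = $270.88
Monthly shortage recovery: $604.44 ÷ 12 = $50.37
New monthly escrow = $270.88 + $50.37 = $321.25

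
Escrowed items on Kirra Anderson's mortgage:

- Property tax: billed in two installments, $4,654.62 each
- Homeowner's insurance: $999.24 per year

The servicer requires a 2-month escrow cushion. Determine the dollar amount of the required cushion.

Property tax — $4,654.62 × 2 = $9,309.24
Homeowner's insurance — $999.24
Combined annual = $9,309.24 + $999.24 = $10,308.48
Monthly escrow = $10,308.48 / 12 = $859.04
Required cushion = 2 × $859.04 = $1,718.08

$1,718.08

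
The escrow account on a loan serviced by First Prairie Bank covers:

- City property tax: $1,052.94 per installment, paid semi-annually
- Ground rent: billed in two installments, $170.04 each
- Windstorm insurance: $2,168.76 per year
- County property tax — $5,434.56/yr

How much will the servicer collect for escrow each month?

$837.44

City property tax: $1,052.94 × 2 = $2,105.88 annually
Ground rent: $170.04 × 2 = $340.08 annually
Windstorm insurance: $2,168.76 annually
County property tax: $5,434.56 annually
Annual escrow total = $10,049.28
Per month = $10,049.28 ÷ 12 = $837.44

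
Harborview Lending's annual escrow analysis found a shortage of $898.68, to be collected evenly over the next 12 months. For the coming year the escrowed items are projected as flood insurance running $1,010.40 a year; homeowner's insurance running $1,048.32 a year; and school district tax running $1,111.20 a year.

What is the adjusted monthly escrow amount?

Flood insurance: $1,010.40/yr
Homeowner's insurance: $1,048.32/yr
School district tax: $1,111.20/yr
Annual escrow total = $1,010.40 + $1,048.32 + $1,111.20 = $3,169.92
Per month = $3,169.92 ÷ 12 = $264.16
Shortage per month = $898.68 ÷ 12 = $74.89
New monthly escrow = $264.16 + $74.89 = $339.05

$339.05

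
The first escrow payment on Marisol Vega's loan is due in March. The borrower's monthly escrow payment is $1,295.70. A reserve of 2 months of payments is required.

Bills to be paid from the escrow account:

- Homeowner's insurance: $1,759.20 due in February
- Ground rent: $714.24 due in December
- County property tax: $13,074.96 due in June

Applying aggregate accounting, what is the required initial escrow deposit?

Cushion = 2 × $1,295.70 = $2,591.40
Trial balance (start $0, +$1,295.70 each month, − disbursements):
  Mar: +$1,295.70 → $1,295.70
  Apr: +$1,295.70 → $2,591.40
  May: +$1,295.70 → $3,887.10
  Jun: +$1,295.70 − $13,074.96 → -$7,892.16
  Jul: +$1,295.70 → -$6,596.46
  Aug: +$1,295.70 → -$5,300.76
  Sep: +$1,295.70 → -$4,005.06
  Oct: +$1,295.70 → -$2,709.36
  Nov: +$1,295.70 → -$1,413.66
  Dec: +$1,295.70 − $714.24 → -$832.20
  Jan: +$1,295.70 → $463.50
  Feb: +$1,295.70 − $1,759.20 → $0.00
Lowest trial balance = -$7,892.16 (Jun)
Initial deposit = cushion − low point = $2,591.40 − (-$7,892.16) = $10,483.56

$10,483.56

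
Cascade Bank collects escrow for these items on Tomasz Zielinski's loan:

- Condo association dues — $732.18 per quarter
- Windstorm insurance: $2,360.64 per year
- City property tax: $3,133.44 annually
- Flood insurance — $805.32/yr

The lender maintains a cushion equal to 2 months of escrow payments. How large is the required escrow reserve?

$1,538.02

Condo association dues = $732.18 × 4 = $2,928.72 per year
Windstorm insurance = $2,360.64 per year
City property tax = $3,133.44 per year
Flood insurance = $805.32 per year
Total per year = $2,928.72 + $2,360.64 + $3,133.44 + $805.32 = $9,228.12
Per month = $9,228.12 ÷ 12 = $769.01
Reserve = 2 × $769.01 = $1,538.02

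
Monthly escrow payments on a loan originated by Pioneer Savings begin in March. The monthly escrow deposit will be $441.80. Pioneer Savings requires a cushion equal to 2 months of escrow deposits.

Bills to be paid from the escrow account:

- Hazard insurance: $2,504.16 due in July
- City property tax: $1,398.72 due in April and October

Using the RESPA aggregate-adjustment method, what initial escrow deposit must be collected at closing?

Cushion = 2 × $441.80 = $883.60
Trial balance (start $0, +$441.80 each month, − disbursements):
  Mar: +$441.80 → $441.80
  Apr: +$441.80 − $1,398.72 → -$515.12
  May: +$441.80 → -$73.32
  Jun: +$441.80 → $368.48
  Jul: +$441.80 − $2,504.16 → -$1,693.88
  Aug: +$441.80 → -$1,252.08
  Sep: +$441.80 → -$810.28
  Oct: +$441.80 − $1,398.72 → -$1,767.20
  Nov: +$441.80 → -$1,325.40
  Dec: +$441.80 → -$883.60
  Jan: +$441.80 → -$441.80
  Feb: +$441.80 → $0.00
Lowest trial balance = -$1,767.20 (Oct)
Initial deposit = cushion − low point = $883.60 − (-$1,767.20) = $2,650.80

$2,650.80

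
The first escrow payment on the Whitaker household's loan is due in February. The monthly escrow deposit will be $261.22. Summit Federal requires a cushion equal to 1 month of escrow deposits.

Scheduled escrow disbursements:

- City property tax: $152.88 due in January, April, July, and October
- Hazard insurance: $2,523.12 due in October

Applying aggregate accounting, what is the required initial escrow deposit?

Cushion = 1 × $261.22 = $261.22
Trial balance (start $0, +$261.22 each month, − disbursements):
  Feb: +$261.22 → $261.22
  Mar: +$261.22 → $522.44
  Apr: +$261.22 − $152.88 → $630.78
  May: +$261.22 → $892.00
  Jun: +$261.22 → $1,153.22
  Jul: +$261.22 − $152.88 → $1,261.56
  Aug: +$261.22 → $1,522.78
  Sep: +$261.22 → $1,784.00
  Oct: +$261.22 − $2,676.00 → -$630.78
  Nov: +$261.22 → -$369.56
  Dec: +$261.22 → -$108.34
  Jan: +$261.22 − $152.88 → $0.00
Lowest trial balance = -$630.78 (Oct)
Initial deposit = cushion − low point = $261.22 − (-$630.78) = $892.00

$892.00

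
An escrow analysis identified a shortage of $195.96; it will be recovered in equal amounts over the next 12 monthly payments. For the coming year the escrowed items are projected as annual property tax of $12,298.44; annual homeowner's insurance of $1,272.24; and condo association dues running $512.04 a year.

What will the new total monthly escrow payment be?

Property tax: $12,298.44/yr
Homeowner's insurance: $1,272.24/yr
Condo association dues: $512.04/yr
Total annual escrow = $14,082.72
Base monthly escrow = $14,082.72 ÷ 12 = $1,173.56
Shortage per month = $195.96 ÷ 12 = $16.33
New monthly escrow = $1,173.56 + $16.33 = $1,189.89

$1,189.89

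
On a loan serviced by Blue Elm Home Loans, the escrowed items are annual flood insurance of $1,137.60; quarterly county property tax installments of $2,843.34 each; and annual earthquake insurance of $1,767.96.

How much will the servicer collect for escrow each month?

$1,189.91

Flood insurance = $1,137.60 annually
County property tax = $2,843.34 × 4 = $11,373.36 annually
Earthquake insurance = $1,767.96 annually
Combined annual = $1,137.60 + $11,373.36 + $1,767.96 = $14,278.92
Per month = $14,278.92 ÷ 12 = $1,189.91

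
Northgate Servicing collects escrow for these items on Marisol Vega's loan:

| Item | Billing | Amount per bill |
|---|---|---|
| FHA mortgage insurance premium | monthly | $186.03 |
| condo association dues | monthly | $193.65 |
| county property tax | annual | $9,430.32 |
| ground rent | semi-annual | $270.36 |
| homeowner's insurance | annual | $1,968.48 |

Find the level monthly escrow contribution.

$1,374.64

FHA mortgage insurance premium — $186.03 × 12 = $2,232.36/yr
Condo association dues — $193.65 × 12 = $2,323.80/yr
County property tax — $9,430.32/yr
Ground rent — $270.36 × 2 = $540.72/yr
Homeowner's insurance — $1,968.48/yr
Combined annual = $16,495.68
Monthly = $16,495.68 / 12 = $1,374.64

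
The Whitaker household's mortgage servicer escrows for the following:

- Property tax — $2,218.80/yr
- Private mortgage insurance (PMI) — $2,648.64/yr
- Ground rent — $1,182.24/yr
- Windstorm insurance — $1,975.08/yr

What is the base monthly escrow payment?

Property tax = $2,218.80
Private mortgage insurance (PMI) = $2,648.64
Ground rent = $1,182.24
Windstorm insurance = $1,975.08
Combined annual = $2,218.80 + $2,648.64 + $1,182.24 + $1,975.08 = $8,024.76
Per month = $8,024.76 / 12 = $668.73

$668.73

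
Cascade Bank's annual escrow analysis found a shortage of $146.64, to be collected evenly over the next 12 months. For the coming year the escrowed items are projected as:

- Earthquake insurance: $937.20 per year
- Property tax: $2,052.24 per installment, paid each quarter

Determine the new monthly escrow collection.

$774.40

Earthquake insurance: $937.20/yr
Property tax: $2,052.24 × 4 = $8,208.96/yr
Total annual escrow = $9,146.16
Monthly escrow = $9,146.16 ÷ 12 = $762.18
Monthly shortage recovery: $146.64 ÷ 12 = $12.22
New monthly escrow = $762.18 + $12.22 = $774.40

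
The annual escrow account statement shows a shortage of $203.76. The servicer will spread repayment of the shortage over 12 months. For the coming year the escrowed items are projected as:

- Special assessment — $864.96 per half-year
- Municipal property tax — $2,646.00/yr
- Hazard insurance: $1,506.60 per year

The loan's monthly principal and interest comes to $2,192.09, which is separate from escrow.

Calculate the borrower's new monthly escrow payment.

Special assessment — $864.96 × 2 = $1,729.92 annually
Municipal property tax — $2,646.00 annually
Hazard insurance — $1,506.60 annually
Total per year = $1,729.92 + $2,646.00 + $1,506.60 = $5,882.52
Per month = $5,882.52 / 12 = $490.21
Monthly shortage recovery: $203.76 / 12 = $16.98
Adjusted monthly = $490.21 + $16.98 = $507.19

$507.19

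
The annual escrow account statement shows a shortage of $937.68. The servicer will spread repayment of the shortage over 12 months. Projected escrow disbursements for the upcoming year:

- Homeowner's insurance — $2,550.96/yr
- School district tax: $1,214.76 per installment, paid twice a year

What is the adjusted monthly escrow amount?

$493.18

Homeowner's insurance — $2,550.96 annually
School district tax — $1,214.76 × 2 = $2,429.52 annually
Total annual escrow = $2,550.96 + $2,429.52 = $4,980.48
Per month = $4,980.48 ÷ 12 = $415.04
Monthly shortage recovery: $937.68 ÷ 12 = $78.14
Adjusted monthly = $415.04 + $78.14 = $493.18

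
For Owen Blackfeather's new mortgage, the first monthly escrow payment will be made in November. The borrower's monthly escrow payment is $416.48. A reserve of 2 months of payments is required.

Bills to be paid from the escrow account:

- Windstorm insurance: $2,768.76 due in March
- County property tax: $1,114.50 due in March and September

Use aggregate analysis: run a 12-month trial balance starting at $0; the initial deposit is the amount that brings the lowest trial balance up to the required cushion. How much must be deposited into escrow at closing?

$2,633.82

Cushion = 2 × $416.48 = $832.96
Trial balance (start $0, +$416.48 each month, − disbursements):
  Nov: +$416.48 → $416.48
  Dec: +$416.48 → $832.96
  Jan: +$416.48 → $1,249.44
  Feb: +$416.48 → $1,665.92
  Mar: +$416.48 − $3,883.26 → -$1,800.86
  Apr: +$416.48 → -$1,384.38
  May: +$416.48 → -$967.90
  Jun: +$416.48 → -$551.42
  Jul: +$416.48 → -$134.94
  Aug: +$416.48 → $281.54
  Sep: +$416.48 − $1,114.50 → -$416.48
  Oct: +$416.48 → $0.00
Lowest trial balance = -$1,800.86 (Mar)
Initial deposit = cushion − low point = $832.96 − (-$1,800.86) = $2,633.82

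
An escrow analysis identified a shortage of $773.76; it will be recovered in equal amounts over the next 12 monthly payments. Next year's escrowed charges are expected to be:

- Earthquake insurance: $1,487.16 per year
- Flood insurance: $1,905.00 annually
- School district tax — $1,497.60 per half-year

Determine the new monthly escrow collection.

Earthquake insurance = $1,487.16
Flood insurance = $1,905.00
School district tax = $1,497.60 × 2 = $2,995.20
Total annual escrow = $1,487.16 + $1,905.00 + $2,995.20 = $6,387.36
Monthly = $6,387.36 ÷ 12 = $532.28
Shortage per month = $773.76 ÷ 12 = $64.48
Adjusted monthly = $532.28 + $64.48 = $596.76

$596.76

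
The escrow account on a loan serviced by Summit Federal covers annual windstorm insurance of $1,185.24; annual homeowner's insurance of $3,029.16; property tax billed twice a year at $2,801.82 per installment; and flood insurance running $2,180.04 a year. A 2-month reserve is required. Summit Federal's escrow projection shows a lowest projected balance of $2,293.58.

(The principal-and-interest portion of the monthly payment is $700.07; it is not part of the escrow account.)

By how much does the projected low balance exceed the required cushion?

$293.90

Windstorm insurance = $1,185.24 per year
Homeowner's insurance = $3,029.16 per year
Property tax = $2,801.82 × 2 = $5,603.64 per year
Flood insurance = $2,180.04 per year
Total annual escrow = $1,185.24 + $3,029.16 + $5,603.64 + $2,180.04 = $11,998.08
Monthly = $11,998.08 / 12 = $999.84
Required cushion = 2 × $999.84 = $1,999.68
Excess over cushion: $2,293.58 − $1,999.68 = $293.90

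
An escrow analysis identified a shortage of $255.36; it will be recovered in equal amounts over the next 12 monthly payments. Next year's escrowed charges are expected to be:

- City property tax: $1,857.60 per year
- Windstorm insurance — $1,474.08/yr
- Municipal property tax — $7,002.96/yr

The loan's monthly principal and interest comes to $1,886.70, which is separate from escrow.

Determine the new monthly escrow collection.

$882.50

City property tax = $1,857.60/yr
Windstorm insurance = $1,474.08/yr
Municipal property tax = $7,002.96/yr
Total annual escrow = $10,334.64
Per month = $10,334.64 / 12 = $861.22
Shortage spread = $255.36 ÷ 12 = $21.28/mo
New monthly escrow = $861.22 + $21.28 = $882.50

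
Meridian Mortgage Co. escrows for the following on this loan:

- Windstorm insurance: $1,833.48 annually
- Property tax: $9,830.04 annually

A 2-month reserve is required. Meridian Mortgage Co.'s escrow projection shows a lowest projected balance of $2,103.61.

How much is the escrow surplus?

$159.69

Windstorm insurance: $1,833.48/yr
Property tax: $9,830.04/yr
Total per year = $1,833.48 + $9,830.04 = $11,663.52
Per month = $11,663.52 / 12 = $971.96
Cushion = 2 × $971.96 = $1,943.92
Surplus = $2,103.61 − $1,943.92 = $159.69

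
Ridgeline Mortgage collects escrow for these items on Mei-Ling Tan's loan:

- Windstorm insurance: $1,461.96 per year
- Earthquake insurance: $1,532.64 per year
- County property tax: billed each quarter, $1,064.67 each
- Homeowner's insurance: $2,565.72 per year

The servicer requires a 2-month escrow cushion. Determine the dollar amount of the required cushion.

$1,636.50

Windstorm insurance = $1,461.96/yr
Earthquake insurance = $1,532.64/yr
County property tax = $1,064.67 × 4 = $4,258.68/yr
Homeowner's insurance = $2,565.72/yr
Combined annual = $1,461.96 + $1,532.64 + $4,258.68 + $2,565.72 = $9,819.00
Monthly escrow = $9,819.00 ÷ 12 = $818.25
Required cushion = 2 × $818.25 = $1,636.50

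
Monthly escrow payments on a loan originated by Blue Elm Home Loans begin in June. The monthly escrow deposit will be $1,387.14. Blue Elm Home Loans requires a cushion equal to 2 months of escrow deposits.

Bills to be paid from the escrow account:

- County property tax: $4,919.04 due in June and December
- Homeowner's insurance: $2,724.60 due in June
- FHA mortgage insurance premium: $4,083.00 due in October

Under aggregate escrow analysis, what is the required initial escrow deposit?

$9,709.98

Cushion = 2 × $1,387.14 = $2,774.28
Trial balance (start $0, +$1,387.14 each month, − disbursements):
  Jun: +$1,387.14 − $7,643.64 → -$6,256.50
  Jul: +$1,387.14 → -$4,869.36
  Aug: +$1,387.14 → -$3,482.22
  Sep: +$1,387.14 → -$2,095.08
  Oct: +$1,387.14 − $4,083.00 → -$4,790.94
  Nov: +$1,387.14 → -$3,403.80
  Dec: +$1,387.14 − $4,919.04 → -$6,935.70
  Jan: +$1,387.14 → -$5,548.56
  Feb: +$1,387.14 → -$4,161.42
  Mar: +$1,387.14 → -$2,774.28
  Apr: +$1,387.14 → -$1,387.14
  May: +$1,387.14 → $0.00
Lowest trial balance = -$6,935.70 (Dec)
Initial deposit = cushion − low point = $2,774.28 − (-$6,935.70) = $9,709.98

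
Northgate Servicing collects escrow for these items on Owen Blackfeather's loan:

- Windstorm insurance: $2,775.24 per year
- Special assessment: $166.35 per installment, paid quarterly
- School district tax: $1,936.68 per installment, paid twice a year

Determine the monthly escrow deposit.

$609.50

Windstorm insurance: $2,775.24 annually
Special assessment: $166.35 × 4 = $665.40 annually
School district tax: $1,936.68 × 2 = $3,873.36 annually
Combined annual = $2,775.24 + $665.40 + $3,873.36 = $7,314.00
Monthly escrow = $7,314.00 ÷ 12 = $609.50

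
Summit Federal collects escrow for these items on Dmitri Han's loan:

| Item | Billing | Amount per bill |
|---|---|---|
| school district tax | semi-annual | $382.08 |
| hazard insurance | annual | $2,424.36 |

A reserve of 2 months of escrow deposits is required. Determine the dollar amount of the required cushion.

School district tax: $382.08 × 2 = $764.16 per year
Hazard insurance: $2,424.36 per year
Annual escrow total = $3,188.52
Per month = $3,188.52 ÷ 12 = $265.71
Required cushion = 2 × $265.71 = $531.42

$531.42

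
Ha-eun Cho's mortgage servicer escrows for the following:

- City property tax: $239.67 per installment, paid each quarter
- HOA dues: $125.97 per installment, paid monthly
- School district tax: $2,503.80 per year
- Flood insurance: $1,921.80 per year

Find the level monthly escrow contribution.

$574.66

City property tax: $239.67 × 4 = $958.68 annually
HOA dues: $125.97 × 12 = $1,511.64 annually
School district tax: $2,503.80 annually
Flood insurance: $1,921.80 annually
Combined annual = $958.68 + $1,511.64 + $2,503.80 + $1,921.80 = $6,895.92
Per month = $6,895.92 / 12 = $574.66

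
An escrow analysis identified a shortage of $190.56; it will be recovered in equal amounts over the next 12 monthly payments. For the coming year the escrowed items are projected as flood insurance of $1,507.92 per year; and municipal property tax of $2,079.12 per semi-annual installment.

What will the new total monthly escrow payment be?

$488.06

Flood insurance: $1,507.92 per year
Municipal property tax: $2,079.12 × 2 = $4,158.24 per year
Combined annual = $5,666.16
Monthly = $5,666.16 ÷ 12 = $472.18
Shortage per month = $190.56 / 12 = $15.88
Adjusted monthly = $472.18 + $15.88 = $488.06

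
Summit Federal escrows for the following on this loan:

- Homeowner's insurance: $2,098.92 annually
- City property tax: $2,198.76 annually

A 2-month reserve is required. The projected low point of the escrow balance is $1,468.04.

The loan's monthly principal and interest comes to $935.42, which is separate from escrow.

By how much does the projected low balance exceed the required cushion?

Homeowner's insurance — $2,098.92 annually
City property tax — $2,198.76 annually
Total annual escrow = $2,098.92 + $2,198.76 = $4,297.68
Monthly = $4,297.68 ÷ 12 = $358.14
Required cushion = 2 × $358.14 = $716.28
Excess over cushion: $1,468.04 − $716.28 = $751.76

$751.76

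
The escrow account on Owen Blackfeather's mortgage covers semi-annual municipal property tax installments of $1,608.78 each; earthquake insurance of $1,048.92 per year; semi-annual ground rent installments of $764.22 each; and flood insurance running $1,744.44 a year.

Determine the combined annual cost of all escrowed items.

Municipal property tax = $1,608.78 × 2 = $3,217.56 annually
Earthquake insurance = $1,048.92 annually
Ground rent = $764.22 × 2 = $1,528.44 annually
Flood insurance = $1,744.44 annually
Total per year = $7,539.36

$7,539.36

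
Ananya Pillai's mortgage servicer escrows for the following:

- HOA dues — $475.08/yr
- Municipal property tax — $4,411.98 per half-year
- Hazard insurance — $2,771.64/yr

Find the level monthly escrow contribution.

$1,005.89

HOA dues — $475.08 per year
Municipal property tax — $4,411.98 × 2 = $8,823.96 per year
Hazard insurance — $2,771.64 per year
Yearly total = $12,070.68
Base monthly escrow = $12,070.68 ÷ 12 = $1,005.89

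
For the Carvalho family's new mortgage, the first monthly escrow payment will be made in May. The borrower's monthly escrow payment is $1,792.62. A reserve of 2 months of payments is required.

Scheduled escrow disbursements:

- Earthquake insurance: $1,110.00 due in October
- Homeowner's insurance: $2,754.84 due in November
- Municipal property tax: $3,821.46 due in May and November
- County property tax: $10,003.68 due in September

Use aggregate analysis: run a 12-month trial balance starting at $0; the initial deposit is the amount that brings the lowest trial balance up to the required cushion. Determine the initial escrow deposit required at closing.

Cushion = 2 × $1,792.62 = $3,585.24
Trial balance (start $0, +$1,792.62 each month, − disbursements):
  May: +$1,792.62 − $3,821.46 → -$2,028.84
  Jun: +$1,792.62 → -$236.22
  Jul: +$1,792.62 → $1,556.40
  Aug: +$1,792.62 → $3,349.02
  Sep: +$1,792.62 − $10,003.68 → -$4,862.04
  Oct: +$1,792.62 − $1,110.00 → -$4,179.42
  Nov: +$1,792.62 − $6,576.30 → -$8,963.10
  Dec: +$1,792.62 → -$7,170.48
  Jan: +$1,792.62 → -$5,377.86
  Feb: +$1,792.62 → -$3,585.24
  Mar: +$1,792.62 → -$1,792.62
  Apr: +$1,792.62 → $0.00
Lowest trial balance = -$8,963.10 (Nov)
Initial deposit = cushion − low point = $3,585.24 − (-$8,963.10) = $12,548.34

$12,548.34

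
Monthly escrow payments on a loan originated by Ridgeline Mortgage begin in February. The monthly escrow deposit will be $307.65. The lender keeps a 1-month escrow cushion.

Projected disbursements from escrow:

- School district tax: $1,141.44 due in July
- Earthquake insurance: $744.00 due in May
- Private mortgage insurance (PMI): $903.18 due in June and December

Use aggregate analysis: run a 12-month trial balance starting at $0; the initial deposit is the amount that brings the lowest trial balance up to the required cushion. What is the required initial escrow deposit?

Cushion = 1 × $307.65 = $307.65
Trial balance (start $0, +$307.65 each month, − disbursements):
  Feb: +$307.65 → $307.65
  Mar: +$307.65 → $615.30
  Apr: +$307.65 → $922.95
  May: +$307.65 − $744.00 → $486.60
  Jun: +$307.65 − $903.18 → -$108.93
  Jul: +$307.65 − $1,141.44 → -$942.72
  Aug: +$307.65 → -$635.07
  Sep: +$307.65 → -$327.42
  Oct: +$307.65 → -$19.77
  Nov: +$307.65 → $287.88
  Dec: +$307.65 − $903.18 → -$307.65
  Jan: +$307.65 → $0.00
Lowest trial balance = -$942.72 (Jul)
Initial deposit = cushion − low point = $307.65 − (-$942.72) = $1,250.37

$1,250.37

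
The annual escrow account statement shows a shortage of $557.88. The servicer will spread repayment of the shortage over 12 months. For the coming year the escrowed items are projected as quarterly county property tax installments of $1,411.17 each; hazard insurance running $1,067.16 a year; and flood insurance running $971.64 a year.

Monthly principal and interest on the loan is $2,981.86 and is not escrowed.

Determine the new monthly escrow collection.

County property tax — $1,411.17 × 4 = $5,644.68
Hazard insurance — $1,067.16
Flood insurance — $971.64
Annual escrow total = $5,644.68 + $1,067.16 + $971.64 = $7,683.48
Monthly = $7,683.48 ÷ 12 = $640.29
Shortage spread = $557.88 ÷ 12 = $46.49/mo
New monthly escrow = $640.29 + $46.49 = $686.78

$686.78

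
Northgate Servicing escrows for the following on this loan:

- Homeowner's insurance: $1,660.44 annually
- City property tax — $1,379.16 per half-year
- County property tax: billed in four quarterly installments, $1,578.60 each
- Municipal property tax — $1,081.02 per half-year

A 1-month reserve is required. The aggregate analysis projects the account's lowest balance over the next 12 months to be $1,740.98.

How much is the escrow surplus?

$666.38

Homeowner's insurance: $1,660.44 annually
City property tax: $1,379.16 × 2 = $2,758.32 annually
County property tax: $1,578.60 × 4 = $6,314.40 annually
Municipal property tax: $1,081.02 × 2 = $2,162.04 annually
Total annual escrow = $1,660.44 + $2,758.32 + $6,314.40 + $2,162.04 = $12,895.20
Per month = $12,895.20 / 12 = $1,074.60
Cushion = 1 × $1,074.60 = $1,074.60
Surplus = $1,740.98 − $1,074.60 = $666.38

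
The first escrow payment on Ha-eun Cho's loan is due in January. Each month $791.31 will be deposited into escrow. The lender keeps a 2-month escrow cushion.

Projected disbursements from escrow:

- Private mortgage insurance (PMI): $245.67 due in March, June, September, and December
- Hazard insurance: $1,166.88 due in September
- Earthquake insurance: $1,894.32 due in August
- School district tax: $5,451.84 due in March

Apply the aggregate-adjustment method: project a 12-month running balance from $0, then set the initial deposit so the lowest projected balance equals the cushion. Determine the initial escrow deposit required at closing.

$4,906.20

Cushion = 2 × $791.31 = $1,582.62
Trial balance (start $0, +$791.31 each month, − disbursements):
  Jan: +$791.31 → $791.31
  Feb: +$791.31 → $1,582.62
  Mar: +$791.31 − $5,697.51 → -$3,323.58
  Apr: +$791.31 → -$2,532.27
  May: +$791.31 → -$1,740.96
  Jun: +$791.31 − $245.67 → -$1,195.32
  Jul: +$791.31 → -$404.01
  Aug: +$791.31 − $1,894.32 → -$1,507.02
  Sep: +$791.31 − $1,412.55 → -$2,128.26
  Oct: +$791.31 → -$1,336.95
  Nov: +$791.31 → -$545.64
  Dec: +$791.31 − $245.67 → $0.00
Lowest trial balance = -$3,323.58 (Mar)
Initial deposit = cushion − low point = $1,582.62 − (-$3,323.58) = $4,906.20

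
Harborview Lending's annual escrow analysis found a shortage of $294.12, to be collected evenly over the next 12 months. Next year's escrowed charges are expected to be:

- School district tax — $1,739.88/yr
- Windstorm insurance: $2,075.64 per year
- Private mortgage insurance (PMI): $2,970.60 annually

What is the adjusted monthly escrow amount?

$590.02

School district tax: $1,739.88
Windstorm insurance: $2,075.64
Private mortgage insurance (PMI): $2,970.60
Total per year = $6,786.12
Base monthly escrow = $6,786.12 / 12 = $565.51
Shortage per month = $294.12 / 12 = $24.51
Adjusted monthly = $565.51 + $24.51 = $590.02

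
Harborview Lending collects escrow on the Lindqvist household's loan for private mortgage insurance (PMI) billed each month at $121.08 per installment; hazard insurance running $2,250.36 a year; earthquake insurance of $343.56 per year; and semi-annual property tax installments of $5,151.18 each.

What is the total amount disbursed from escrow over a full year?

$14,349.24

Private mortgage insurance (PMI): $121.08 × 12 = $1,452.96 annually
Hazard insurance: $2,250.36 annually
Earthquake insurance: $343.56 annually
Property tax: $5,151.18 × 2 = $10,302.36 annually
Yearly total = $1,452.96 + $2,250.36 + $343.56 + $10,302.36 = $14,349.24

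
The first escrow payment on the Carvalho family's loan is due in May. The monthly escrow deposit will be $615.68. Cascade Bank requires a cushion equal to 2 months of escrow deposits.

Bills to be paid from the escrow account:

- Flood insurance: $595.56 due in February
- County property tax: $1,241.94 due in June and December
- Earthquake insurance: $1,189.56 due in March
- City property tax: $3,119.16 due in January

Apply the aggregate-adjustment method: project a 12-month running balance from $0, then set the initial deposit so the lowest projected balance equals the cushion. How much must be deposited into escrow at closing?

Cushion = 2 × $615.68 = $1,231.36
Trial balance (start $0, +$615.68 each month, − disbursements):
  May: +$615.68 → $615.68
  Jun: +$615.68 − $1,241.94 → -$10.58
  Jul: +$615.68 → $605.10
  Aug: +$615.68 → $1,220.78
  Sep: +$615.68 → $1,836.46
  Oct: +$615.68 → $2,452.14
  Nov: +$615.68 → $3,067.82
  Dec: +$615.68 − $1,241.94 → $2,441.56
  Jan: +$615.68 − $3,119.16 → -$61.92
  Feb: +$615.68 − $595.56 → -$41.80
  Mar: +$615.68 − $1,189.56 → -$615.68
  Apr: +$615.68 → $0.00
Lowest trial balance = -$615.68 (Mar)
Initial deposit = cushion − low point = $1,231.36 − (-$615.68) = $1,847.04

$1,847.04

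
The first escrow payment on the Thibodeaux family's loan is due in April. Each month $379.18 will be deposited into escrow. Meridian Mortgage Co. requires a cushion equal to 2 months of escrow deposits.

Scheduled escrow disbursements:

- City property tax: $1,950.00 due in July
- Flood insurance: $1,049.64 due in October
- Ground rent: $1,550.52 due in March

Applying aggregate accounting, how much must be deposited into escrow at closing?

Cushion = 2 × $379.18 = $758.36
Trial balance (start $0, +$379.18 each month, − disbursements):
  Apr: +$379.18 → $379.18
  May: +$379.18 → $758.36
  Jun: +$379.18 → $1,137.54
  Jul: +$379.18 − $1,950.00 → -$433.28
  Aug: +$379.18 → -$54.10
  Sep: +$379.18 → $325.08
  Oct: +$379.18 − $1,049.64 → -$345.38
  Nov: +$379.18 → $33.80
  Dec: +$379.18 → $412.98
  Jan: +$379.18 → $792.16
  Feb: +$379.18 → $1,171.34
  Mar: +$379.18 − $1,550.52 → $0.00
Lowest trial balance = -$433.28 (Jul)
Initial deposit = cushion − low point = $758.36 − (-$433.28) = $1,191.64

$1,191.64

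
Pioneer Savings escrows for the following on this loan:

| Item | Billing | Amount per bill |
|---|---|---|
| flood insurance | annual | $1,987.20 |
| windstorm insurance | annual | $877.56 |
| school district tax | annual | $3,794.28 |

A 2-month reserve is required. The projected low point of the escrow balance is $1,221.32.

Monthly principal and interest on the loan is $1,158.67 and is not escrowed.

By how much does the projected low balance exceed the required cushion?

$111.48

Flood insurance — $1,987.20/yr
Windstorm insurance — $877.56/yr
School district tax — $3,794.28/yr
Total annual escrow = $1,987.20 + $877.56 + $3,794.28 = $6,659.04
Monthly = $6,659.04 ÷ 12 = $554.92
Required reserve = 2 × $554.92 = $1,109.84
Excess over cushion: $1,221.32 − $1,109.84 = $111.48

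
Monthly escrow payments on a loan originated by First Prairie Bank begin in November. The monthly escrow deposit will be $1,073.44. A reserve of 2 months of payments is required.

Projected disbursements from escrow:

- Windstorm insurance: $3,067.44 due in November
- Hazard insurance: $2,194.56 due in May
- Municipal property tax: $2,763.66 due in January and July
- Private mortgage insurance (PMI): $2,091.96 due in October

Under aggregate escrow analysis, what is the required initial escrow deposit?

$4,757.66

Cushion = 2 × $1,073.44 = $2,146.88
Trial balance (start $0, +$1,073.44 each month, − disbursements):
  Nov: +$1,073.44 − $3,067.44 → -$1,994.00
  Dec: +$1,073.44 → -$920.56
  Jan: +$1,073.44 − $2,763.66 → -$2,610.78
  Feb: +$1,073.44 → -$1,537.34
  Mar: +$1,073.44 → -$463.90
  Apr: +$1,073.44 → $609.54
  May: +$1,073.44 − $2,194.56 → -$511.58
  Jun: +$1,073.44 → $561.86
  Jul: +$1,073.44 − $2,763.66 → -$1,128.36
  Aug: +$1,073.44 → -$54.92
  Sep: +$1,073.44 → $1,018.52
  Oct: +$1,073.44 − $2,091.96 → $0.00
Lowest trial balance = -$2,610.78 (Jan)
Initial deposit = cushion − low point = $2,146.88 − (-$2,610.78) = $4,757.66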